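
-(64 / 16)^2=-16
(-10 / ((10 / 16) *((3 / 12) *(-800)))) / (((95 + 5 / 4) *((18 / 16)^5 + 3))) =262144 / 1514522625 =0.00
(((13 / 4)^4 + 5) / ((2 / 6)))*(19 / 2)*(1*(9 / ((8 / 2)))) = 15308433 / 2048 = 7474.82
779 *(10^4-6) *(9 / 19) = 3687786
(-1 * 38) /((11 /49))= -1862 /11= -169.27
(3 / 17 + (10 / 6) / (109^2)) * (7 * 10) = 7490980 / 605931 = 12.36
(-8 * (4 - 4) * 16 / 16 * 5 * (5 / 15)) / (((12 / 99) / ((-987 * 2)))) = 0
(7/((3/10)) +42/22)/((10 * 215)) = 833/70950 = 0.01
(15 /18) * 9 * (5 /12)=25 /8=3.12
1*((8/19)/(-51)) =-8/969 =-0.01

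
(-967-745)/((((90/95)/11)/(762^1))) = -45441616/3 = -15147205.33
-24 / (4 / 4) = -24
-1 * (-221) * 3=663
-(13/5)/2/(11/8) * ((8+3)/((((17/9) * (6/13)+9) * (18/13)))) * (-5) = 4394/1155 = 3.80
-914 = -914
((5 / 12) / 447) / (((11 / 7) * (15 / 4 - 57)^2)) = 140 / 669238119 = 0.00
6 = 6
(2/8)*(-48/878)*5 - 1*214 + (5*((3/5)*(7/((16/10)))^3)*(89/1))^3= 658583284182968979402847/58921582592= 11177284370369.02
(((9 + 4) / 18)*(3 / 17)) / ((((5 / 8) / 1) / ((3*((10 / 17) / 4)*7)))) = 182 / 289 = 0.63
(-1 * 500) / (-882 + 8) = 250 / 437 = 0.57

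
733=733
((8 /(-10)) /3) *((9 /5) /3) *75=-12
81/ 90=9/ 10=0.90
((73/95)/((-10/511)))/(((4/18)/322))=-54052047/950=-56896.89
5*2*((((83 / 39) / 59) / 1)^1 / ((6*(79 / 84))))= 11620 / 181779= 0.06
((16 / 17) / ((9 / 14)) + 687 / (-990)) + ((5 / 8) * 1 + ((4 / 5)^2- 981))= -329519581 / 336600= -978.96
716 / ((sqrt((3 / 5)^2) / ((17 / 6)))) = 30430 / 9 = 3381.11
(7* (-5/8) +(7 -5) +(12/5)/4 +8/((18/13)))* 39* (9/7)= 56199/280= 200.71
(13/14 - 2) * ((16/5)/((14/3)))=-36/49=-0.73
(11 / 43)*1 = 11 / 43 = 0.26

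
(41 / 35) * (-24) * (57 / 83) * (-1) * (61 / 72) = 47519 / 2905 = 16.36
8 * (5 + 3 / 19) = 784 / 19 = 41.26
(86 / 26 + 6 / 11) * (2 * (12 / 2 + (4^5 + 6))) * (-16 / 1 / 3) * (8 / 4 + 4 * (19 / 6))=-73067008 / 117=-624504.34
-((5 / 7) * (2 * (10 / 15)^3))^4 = -40960000 / 1275989841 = -0.03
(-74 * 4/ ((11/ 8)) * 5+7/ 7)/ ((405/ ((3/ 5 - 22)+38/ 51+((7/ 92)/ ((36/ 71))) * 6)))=45119749/ 860200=52.45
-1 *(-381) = 381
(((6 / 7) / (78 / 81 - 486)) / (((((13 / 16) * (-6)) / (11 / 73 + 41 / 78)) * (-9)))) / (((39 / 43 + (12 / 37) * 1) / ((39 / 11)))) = -6126941 / 78112187153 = -0.00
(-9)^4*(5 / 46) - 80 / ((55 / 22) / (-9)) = 46053 / 46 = 1001.15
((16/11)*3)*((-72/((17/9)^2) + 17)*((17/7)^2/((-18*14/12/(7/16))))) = 1.71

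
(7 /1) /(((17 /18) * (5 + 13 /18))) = 2268 /1751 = 1.30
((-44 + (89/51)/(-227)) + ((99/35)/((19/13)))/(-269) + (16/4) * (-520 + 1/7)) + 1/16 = -2123.38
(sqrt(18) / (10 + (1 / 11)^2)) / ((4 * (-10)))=-363 * sqrt(2) / 48440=-0.01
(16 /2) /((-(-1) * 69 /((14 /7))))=0.23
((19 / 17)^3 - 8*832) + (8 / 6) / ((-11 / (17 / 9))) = -9710472577 / 1459161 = -6654.83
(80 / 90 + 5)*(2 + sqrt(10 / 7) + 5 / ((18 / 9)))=33.54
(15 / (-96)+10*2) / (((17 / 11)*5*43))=1397 / 23392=0.06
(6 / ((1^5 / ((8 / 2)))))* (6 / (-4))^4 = 243 / 2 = 121.50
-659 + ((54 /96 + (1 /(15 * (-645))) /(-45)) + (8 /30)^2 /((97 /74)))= -444870877433 /675702000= -658.38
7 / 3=2.33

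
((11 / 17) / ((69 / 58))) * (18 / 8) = 957 / 782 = 1.22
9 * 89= 801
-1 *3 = -3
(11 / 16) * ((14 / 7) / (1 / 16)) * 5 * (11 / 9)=1210 / 9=134.44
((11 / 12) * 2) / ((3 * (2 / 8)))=22 / 9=2.44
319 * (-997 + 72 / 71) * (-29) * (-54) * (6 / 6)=-35325961110 / 71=-497548748.03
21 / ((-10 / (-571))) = 11991 / 10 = 1199.10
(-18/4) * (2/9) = -1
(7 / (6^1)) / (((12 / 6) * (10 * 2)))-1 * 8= -1913 / 240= -7.97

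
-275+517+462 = 704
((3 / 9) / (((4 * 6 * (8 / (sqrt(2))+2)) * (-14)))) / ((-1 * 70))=-1 / 987840+sqrt(2) / 493920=0.00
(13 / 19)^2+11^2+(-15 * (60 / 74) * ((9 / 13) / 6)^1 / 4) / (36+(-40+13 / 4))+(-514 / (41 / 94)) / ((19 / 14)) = -5313742861 / 7119281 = -746.39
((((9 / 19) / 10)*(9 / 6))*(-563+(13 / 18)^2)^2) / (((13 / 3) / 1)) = 33212511049 / 6402240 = 5187.64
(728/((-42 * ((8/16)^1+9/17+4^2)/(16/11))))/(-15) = 28288/286605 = 0.10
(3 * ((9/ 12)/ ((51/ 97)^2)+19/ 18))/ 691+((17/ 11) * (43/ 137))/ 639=13169655995/ 769218980508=0.02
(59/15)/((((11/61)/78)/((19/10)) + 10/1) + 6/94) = 41780791/106913290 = 0.39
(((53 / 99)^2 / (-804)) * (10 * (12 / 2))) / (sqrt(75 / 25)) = -14045 * sqrt(3) / 1970001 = -0.01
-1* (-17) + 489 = 506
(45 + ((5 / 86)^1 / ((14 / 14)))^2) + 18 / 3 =377221 / 7396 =51.00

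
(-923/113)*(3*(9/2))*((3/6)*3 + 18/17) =-282.16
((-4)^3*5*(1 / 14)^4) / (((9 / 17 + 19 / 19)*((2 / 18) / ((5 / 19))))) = -7650 / 593047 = -0.01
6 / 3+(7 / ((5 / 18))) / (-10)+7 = 162 / 25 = 6.48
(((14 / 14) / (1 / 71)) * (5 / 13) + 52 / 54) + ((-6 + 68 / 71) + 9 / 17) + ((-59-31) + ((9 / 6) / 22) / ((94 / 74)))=-57989255761 / 876122676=-66.19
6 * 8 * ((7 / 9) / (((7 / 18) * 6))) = 16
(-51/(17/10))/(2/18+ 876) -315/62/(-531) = -142337/5768666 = -0.02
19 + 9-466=-438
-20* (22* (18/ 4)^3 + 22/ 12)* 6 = -240790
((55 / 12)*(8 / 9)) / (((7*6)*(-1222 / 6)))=-55 / 115479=-0.00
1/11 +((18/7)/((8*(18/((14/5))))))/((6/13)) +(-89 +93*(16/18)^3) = -2510897/106920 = -23.48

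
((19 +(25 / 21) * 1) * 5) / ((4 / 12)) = 2120 / 7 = 302.86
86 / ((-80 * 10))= -43 / 400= -0.11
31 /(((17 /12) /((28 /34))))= 5208 /289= 18.02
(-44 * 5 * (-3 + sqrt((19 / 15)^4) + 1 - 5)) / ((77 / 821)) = 3986776 / 315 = 12656.43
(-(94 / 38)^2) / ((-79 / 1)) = 2209 / 28519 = 0.08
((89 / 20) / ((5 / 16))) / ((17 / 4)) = 1424 / 425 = 3.35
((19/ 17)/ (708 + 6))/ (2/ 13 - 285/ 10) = -0.00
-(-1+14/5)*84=-756/5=-151.20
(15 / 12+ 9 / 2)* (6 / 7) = 69 / 14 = 4.93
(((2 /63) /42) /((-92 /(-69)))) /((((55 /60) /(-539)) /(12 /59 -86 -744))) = 48958 /177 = 276.60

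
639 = 639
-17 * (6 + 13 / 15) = -1751 / 15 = -116.73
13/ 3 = 4.33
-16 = -16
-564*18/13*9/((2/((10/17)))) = -456840/221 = -2067.15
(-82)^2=6724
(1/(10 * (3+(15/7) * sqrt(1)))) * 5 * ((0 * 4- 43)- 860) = -2107/24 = -87.79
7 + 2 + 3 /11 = 102 /11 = 9.27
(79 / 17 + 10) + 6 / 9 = 781 / 51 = 15.31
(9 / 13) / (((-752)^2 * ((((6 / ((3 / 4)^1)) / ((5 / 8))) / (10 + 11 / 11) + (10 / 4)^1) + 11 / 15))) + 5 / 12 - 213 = -3401472130489 / 16000652928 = -212.58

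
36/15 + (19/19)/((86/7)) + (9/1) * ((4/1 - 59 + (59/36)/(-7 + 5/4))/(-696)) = 1375091/430215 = 3.20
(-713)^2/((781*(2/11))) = 508369/142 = 3580.06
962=962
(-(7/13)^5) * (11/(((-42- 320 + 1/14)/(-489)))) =-421889314/627113877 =-0.67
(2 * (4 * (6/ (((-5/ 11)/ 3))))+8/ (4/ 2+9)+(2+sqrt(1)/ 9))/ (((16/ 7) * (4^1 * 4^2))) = -1087877/ 506880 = -2.15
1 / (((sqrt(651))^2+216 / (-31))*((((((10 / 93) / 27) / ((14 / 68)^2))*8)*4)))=1271403 / 2461817600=0.00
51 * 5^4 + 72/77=2454447/77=31875.94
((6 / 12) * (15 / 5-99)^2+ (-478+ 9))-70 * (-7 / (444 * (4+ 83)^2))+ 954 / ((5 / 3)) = 39583252351 / 8401590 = 4711.40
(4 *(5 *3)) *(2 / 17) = 120 / 17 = 7.06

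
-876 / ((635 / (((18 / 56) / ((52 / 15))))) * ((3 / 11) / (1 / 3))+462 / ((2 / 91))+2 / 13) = -375804 / 11421931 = -0.03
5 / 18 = 0.28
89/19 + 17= 412/19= 21.68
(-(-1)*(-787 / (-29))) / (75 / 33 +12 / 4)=8657 / 1682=5.15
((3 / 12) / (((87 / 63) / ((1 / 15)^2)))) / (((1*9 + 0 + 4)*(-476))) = -0.00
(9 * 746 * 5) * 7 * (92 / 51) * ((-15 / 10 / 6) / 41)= -1801590 / 697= -2584.78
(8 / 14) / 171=4 / 1197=0.00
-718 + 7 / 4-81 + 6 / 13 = -796.79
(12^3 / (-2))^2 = 746496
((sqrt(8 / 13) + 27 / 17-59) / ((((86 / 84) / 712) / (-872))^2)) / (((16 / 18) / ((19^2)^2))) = -97298978732588518244352 / 31433 + 199383153140550242304 * sqrt(26) / 24037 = -3053144851487242034.56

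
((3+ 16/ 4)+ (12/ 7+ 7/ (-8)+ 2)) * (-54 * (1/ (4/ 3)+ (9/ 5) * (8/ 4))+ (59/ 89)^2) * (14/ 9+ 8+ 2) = -133028506897/ 4990230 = -26657.79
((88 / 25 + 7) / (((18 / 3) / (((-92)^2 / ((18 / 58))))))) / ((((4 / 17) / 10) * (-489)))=-274358444 / 66015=-4156.00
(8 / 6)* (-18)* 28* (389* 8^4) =-1070727168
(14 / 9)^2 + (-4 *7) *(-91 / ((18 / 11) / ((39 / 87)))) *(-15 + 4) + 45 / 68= -1225957007 / 159732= -7675.09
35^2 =1225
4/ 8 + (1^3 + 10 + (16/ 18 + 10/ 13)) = 3079/ 234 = 13.16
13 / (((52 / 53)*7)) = 53 / 28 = 1.89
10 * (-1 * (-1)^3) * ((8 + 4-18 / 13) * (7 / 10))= 966 / 13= 74.31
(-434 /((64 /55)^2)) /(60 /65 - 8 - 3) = 8533525 /268288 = 31.81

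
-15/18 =-5/6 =-0.83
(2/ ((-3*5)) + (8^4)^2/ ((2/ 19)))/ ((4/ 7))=8367636473/ 30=278921215.77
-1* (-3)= 3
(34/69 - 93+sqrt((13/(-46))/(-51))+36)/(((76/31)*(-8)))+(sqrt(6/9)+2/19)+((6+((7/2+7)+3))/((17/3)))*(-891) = -2184555227/713184 - 31*sqrt(30498)/1426368+sqrt(6)/3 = -3062.29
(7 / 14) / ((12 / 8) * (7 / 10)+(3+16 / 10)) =10 / 113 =0.09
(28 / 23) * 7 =196 / 23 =8.52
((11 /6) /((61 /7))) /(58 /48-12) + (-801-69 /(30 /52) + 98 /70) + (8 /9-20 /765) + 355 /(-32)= -17117801389 /18417120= -929.45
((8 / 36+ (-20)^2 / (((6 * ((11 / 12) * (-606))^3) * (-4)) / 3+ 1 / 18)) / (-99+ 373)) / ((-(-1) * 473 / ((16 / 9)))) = 394943740144 / 129563123293179279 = 0.00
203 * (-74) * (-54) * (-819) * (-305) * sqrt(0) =0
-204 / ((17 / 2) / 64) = -1536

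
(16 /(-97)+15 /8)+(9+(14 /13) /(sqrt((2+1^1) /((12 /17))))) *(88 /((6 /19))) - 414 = 23408 *sqrt(17) /663+1626271 /776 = 2241.28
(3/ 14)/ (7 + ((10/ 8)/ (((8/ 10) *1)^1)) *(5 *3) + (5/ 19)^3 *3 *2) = 164616/ 23466331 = 0.01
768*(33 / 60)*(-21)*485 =-4302144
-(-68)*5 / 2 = 170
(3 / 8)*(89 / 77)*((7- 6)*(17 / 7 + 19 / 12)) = 29993 / 17248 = 1.74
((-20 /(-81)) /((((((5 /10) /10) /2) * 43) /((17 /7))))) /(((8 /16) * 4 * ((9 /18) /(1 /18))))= 6800 /219429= 0.03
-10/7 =-1.43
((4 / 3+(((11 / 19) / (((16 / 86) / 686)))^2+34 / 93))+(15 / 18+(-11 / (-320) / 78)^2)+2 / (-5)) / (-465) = -31771783753123571071 / 3241985071104000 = -9800.10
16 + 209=225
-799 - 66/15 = -4017/5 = -803.40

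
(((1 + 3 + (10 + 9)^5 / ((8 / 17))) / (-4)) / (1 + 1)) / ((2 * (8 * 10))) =-8418743 / 2048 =-4110.71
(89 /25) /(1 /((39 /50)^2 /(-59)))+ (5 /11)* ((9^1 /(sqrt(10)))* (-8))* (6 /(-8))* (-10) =-270* sqrt(10) /11 - 135369 /3687500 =-77.66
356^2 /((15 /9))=380208 /5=76041.60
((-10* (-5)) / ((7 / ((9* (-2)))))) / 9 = -100 / 7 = -14.29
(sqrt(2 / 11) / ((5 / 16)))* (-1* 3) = -48* sqrt(22) / 55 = -4.09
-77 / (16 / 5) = -385 / 16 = -24.06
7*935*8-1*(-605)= 52965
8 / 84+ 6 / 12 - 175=-7325 / 42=-174.40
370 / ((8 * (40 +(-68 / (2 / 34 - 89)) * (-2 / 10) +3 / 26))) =2272725 / 1963756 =1.16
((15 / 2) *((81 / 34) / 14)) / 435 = 81 / 27608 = 0.00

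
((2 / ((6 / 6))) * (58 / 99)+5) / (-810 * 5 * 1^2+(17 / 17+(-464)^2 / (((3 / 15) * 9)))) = 47 / 880033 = 0.00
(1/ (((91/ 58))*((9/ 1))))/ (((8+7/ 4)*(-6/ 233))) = -0.28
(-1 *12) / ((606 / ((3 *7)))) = -42 / 101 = -0.42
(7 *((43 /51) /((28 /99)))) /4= 1419 /272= 5.22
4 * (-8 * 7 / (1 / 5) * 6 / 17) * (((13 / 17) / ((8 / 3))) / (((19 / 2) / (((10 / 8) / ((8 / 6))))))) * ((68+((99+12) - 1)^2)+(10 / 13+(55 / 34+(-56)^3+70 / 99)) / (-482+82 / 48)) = -140207.38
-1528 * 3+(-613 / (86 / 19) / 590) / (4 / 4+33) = -7908145087 / 1725160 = -4584.01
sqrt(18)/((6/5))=5* sqrt(2)/2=3.54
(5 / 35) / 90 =1 / 630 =0.00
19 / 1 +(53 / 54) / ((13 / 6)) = 2276 / 117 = 19.45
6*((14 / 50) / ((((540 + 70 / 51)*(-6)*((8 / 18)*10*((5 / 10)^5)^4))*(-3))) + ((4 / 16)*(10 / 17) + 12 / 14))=46.70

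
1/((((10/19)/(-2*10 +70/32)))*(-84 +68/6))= 3249/6976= 0.47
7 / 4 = 1.75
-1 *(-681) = 681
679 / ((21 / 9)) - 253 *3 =-468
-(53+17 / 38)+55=59 / 38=1.55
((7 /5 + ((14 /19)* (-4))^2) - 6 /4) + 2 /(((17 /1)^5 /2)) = 44014161583 /5125683770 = 8.59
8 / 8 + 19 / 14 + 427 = 6011 / 14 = 429.36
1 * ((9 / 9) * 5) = 5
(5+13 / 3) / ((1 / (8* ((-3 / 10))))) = -112 / 5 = -22.40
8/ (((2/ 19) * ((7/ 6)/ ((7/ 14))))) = 228/ 7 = 32.57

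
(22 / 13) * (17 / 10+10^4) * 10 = 2200374 / 13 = 169259.54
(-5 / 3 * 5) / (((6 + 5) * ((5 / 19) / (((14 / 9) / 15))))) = -266 / 891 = -0.30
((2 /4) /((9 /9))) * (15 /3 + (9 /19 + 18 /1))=223 /19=11.74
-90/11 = -8.18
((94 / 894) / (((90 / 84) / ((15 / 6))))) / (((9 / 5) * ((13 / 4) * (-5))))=-1316 / 156897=-0.01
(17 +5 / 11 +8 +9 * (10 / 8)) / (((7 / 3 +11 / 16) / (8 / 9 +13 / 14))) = 147934 / 6699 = 22.08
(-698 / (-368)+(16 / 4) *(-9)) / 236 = -6275 / 43424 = -0.14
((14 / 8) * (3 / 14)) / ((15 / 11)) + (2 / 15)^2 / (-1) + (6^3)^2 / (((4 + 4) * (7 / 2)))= 20998441 / 12600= 1666.54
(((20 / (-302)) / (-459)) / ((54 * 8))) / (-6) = -5 / 89824464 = -0.00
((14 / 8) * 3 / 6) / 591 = 7 / 4728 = 0.00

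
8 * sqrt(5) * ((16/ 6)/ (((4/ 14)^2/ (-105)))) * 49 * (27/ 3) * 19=-229919760 * sqrt(5)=-514116212.73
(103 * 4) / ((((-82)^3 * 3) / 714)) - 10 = -701467 / 68921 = -10.18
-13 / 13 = -1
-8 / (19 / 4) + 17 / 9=35 / 171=0.20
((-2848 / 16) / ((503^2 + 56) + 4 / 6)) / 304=-267 / 115397944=-0.00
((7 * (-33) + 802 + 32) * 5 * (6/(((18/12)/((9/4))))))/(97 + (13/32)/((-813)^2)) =573932602080/2051647789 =279.74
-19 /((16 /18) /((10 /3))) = -285 /4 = -71.25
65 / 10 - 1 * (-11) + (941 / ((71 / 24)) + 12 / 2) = 48505 / 142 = 341.58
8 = 8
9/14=0.64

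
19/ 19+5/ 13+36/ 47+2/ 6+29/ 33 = 67802/ 20163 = 3.36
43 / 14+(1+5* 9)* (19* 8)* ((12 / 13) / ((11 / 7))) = 8228741 / 2002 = 4110.26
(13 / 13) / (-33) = -1 / 33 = -0.03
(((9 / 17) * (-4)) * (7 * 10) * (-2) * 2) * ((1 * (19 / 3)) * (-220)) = -14044800 / 17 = -826164.71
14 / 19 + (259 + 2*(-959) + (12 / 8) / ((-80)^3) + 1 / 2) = -1657.76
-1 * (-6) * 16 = 96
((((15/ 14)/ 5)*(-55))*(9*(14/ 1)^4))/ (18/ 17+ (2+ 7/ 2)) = -138544560/ 223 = -621276.05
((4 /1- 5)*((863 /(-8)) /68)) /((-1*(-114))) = 863 /62016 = 0.01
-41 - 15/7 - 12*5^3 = -1543.14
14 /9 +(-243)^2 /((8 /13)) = 6908845 /72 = 95956.18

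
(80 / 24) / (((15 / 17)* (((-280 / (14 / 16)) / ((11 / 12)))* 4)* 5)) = -187 / 345600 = -0.00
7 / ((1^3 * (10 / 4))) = 14 / 5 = 2.80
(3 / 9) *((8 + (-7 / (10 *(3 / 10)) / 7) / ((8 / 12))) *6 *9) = 135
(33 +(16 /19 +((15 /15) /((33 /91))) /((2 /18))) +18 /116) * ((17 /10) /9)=12120337 /1090980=11.11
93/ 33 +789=8710/ 11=791.82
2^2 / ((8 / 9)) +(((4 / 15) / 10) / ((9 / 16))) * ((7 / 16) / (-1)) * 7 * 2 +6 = 13783 / 1350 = 10.21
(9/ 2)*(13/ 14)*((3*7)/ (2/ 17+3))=28.15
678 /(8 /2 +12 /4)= 678 /7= 96.86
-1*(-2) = 2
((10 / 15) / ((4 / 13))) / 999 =13 / 5994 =0.00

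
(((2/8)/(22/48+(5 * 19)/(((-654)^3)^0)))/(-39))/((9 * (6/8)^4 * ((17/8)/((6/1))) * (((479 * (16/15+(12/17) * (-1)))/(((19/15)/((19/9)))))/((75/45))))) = -10240/26577664191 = -0.00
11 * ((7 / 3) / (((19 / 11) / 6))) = 89.16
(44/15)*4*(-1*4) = -704/15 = -46.93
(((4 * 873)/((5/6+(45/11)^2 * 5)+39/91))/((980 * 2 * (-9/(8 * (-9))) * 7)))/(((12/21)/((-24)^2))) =365067648/15108205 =24.16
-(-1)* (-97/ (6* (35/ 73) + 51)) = -7081/ 3933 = -1.80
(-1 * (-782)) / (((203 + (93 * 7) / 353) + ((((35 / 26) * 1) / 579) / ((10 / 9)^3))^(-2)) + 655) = 798711772446 / 356424394418525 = 0.00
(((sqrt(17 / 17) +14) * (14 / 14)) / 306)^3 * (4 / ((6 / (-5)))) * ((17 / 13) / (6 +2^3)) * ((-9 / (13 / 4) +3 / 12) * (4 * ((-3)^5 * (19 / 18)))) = -1555625 / 16410576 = -0.09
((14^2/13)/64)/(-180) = -49/37440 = -0.00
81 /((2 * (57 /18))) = 243 /19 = 12.79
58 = 58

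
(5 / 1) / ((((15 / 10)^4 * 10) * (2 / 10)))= 40 / 81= 0.49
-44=-44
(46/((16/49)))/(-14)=-161/16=-10.06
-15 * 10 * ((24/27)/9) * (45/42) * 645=-215000/21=-10238.10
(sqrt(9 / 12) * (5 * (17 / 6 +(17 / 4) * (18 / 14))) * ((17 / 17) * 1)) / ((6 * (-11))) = -3485 * sqrt(3) / 11088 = -0.54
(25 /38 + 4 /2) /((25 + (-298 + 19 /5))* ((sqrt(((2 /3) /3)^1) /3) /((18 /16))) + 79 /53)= -618633148680* sqrt(2) /12357266192933 - 69364040175 /24714532385866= -0.07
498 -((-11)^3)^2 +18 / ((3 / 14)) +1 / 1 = -1770978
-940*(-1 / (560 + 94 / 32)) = 15040 / 9007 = 1.67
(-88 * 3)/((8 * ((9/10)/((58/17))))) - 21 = -7451/51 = -146.10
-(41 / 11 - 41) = 410 / 11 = 37.27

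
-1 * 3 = -3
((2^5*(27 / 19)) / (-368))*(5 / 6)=-45 / 437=-0.10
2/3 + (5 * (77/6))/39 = 541/234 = 2.31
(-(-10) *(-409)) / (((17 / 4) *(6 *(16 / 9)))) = -6135 / 68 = -90.22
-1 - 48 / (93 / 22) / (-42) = -475 / 651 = -0.73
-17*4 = -68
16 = 16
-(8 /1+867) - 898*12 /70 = -36013 /35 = -1028.94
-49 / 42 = -7 / 6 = -1.17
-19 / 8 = -2.38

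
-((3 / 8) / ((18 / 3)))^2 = -1 / 256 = -0.00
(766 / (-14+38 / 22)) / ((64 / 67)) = -282271 / 4320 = -65.34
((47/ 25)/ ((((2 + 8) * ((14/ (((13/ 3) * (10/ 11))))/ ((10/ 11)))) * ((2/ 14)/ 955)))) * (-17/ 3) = -1983917/ 1089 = -1821.78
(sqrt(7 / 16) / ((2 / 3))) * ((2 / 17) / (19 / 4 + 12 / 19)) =57 * sqrt(7) / 6953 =0.02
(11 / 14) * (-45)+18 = -243 / 14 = -17.36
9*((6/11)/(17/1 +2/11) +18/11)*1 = 1156/77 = 15.01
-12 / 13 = -0.92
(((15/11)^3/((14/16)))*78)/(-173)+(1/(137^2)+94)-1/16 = 92.63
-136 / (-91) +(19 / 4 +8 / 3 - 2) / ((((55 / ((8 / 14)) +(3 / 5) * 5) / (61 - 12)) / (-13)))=-3605879 / 108381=-33.27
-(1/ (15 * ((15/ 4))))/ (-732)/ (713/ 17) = 17/ 29357775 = 0.00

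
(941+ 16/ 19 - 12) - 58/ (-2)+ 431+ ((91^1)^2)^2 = 1302950666/ 19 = 68576350.84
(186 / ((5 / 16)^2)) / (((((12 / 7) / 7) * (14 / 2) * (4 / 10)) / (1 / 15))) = 13888 / 75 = 185.17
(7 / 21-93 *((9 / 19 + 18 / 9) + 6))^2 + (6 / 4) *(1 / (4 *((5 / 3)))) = 80640429241 / 129960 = 620501.92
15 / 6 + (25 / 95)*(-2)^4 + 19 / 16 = 7.90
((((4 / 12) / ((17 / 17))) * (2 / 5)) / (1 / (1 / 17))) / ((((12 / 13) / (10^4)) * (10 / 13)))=16900 / 153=110.46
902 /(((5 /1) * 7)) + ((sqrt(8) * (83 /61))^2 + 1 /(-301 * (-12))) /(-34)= 8269760389 /326406120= 25.34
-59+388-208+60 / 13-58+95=2114 / 13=162.62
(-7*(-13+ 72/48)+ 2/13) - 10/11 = 22807/286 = 79.74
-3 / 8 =-0.38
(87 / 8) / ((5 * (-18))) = -29 / 240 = -0.12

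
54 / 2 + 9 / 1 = 36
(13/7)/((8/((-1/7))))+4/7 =211/392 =0.54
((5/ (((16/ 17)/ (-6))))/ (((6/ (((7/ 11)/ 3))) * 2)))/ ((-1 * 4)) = 595/ 4224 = 0.14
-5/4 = -1.25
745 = 745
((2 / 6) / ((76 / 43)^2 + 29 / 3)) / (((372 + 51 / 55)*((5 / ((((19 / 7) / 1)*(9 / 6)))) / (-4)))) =-17974 / 78966237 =-0.00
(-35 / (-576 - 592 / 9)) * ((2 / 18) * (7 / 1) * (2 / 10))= 49 / 5776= 0.01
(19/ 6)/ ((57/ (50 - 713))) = -36.83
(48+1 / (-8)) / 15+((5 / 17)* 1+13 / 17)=4.25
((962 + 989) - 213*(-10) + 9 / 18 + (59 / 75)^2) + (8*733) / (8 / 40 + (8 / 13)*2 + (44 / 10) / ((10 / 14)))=134734355879 / 27753750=4854.64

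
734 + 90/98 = 36011/49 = 734.92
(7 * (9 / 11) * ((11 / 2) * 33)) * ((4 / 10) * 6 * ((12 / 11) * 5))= 13608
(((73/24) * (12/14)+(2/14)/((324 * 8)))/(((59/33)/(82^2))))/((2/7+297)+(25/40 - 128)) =15903941/275589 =57.71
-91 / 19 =-4.79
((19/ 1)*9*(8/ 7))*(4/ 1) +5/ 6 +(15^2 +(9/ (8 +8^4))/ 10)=10720309/ 10640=1007.55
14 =14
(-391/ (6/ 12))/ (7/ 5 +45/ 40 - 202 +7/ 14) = 31280/ 7959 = 3.93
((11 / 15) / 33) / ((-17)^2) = 1 / 13005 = 0.00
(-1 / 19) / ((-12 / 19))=1 / 12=0.08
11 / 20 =0.55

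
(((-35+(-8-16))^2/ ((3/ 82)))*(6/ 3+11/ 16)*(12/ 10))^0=1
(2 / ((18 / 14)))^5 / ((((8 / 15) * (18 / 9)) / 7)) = 1176490 / 19683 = 59.77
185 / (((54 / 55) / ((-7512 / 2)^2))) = 7974676600 / 3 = 2658225533.33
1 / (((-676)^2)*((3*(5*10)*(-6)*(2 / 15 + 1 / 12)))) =-1 / 89110320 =-0.00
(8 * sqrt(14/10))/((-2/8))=-32 * sqrt(35)/5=-37.86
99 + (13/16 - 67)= 525/16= 32.81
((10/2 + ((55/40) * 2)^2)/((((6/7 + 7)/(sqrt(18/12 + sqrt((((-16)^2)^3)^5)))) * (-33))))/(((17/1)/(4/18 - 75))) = 315637 * sqrt(4611686018427387910)/2962080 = 228834230.07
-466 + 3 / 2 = -464.50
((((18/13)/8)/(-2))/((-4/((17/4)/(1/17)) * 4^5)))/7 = 2601/11927552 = 0.00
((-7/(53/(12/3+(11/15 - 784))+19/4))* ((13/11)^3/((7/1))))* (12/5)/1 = -1232675184/1456852705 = -0.85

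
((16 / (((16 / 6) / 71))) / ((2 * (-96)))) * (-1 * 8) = 71 / 4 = 17.75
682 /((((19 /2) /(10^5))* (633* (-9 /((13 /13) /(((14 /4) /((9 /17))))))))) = -272800000 /1431213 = -190.61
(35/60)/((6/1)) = 0.10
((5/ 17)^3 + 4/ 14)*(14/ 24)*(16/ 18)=2378/ 14739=0.16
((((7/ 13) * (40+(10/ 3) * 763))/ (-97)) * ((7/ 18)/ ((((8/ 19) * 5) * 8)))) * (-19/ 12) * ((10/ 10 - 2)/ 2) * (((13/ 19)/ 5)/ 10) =-28861/ 8045568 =-0.00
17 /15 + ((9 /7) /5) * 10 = 389 /105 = 3.70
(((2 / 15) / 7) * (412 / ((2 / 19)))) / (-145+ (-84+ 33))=-1957 / 5145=-0.38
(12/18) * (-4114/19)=-8228/57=-144.35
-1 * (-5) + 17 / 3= 32 / 3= 10.67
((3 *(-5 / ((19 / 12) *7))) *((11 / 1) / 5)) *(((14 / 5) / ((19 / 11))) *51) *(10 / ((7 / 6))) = -5331744 / 2527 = -2109.91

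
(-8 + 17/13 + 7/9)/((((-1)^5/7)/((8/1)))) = 38752/117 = 331.21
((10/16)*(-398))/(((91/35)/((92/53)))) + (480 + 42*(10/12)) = 240410/689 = 348.93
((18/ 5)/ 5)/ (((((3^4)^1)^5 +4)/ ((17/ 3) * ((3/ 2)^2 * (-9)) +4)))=-3987/ 174339220250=-0.00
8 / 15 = 0.53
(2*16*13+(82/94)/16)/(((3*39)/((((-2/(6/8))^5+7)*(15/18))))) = -344681755/909792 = -378.86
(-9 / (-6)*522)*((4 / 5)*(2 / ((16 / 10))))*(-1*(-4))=3132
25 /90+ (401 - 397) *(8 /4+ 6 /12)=185 /18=10.28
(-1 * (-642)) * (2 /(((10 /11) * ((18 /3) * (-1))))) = -1177 /5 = -235.40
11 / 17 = 0.65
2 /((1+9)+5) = 2 /15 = 0.13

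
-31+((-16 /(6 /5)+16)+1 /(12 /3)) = -28.08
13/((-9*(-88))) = 13/792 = 0.02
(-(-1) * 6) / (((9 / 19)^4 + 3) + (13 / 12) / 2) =18766224 / 11234749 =1.67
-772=-772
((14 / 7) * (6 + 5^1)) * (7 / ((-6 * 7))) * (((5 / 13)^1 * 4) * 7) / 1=-1540 / 39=-39.49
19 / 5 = 3.80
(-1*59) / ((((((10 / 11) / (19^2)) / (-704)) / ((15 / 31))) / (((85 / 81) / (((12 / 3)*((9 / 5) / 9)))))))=8762408600 / 837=10468827.48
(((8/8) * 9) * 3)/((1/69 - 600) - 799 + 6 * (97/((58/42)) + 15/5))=-54027/1920034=-0.03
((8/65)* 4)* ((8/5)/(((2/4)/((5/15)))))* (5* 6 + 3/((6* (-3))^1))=45824/2925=15.67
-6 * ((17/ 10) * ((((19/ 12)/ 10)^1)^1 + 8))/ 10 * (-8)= 16643/ 250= 66.57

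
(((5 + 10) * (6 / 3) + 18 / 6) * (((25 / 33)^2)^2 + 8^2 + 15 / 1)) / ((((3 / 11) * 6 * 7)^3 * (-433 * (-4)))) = 5879899 / 5846598954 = 0.00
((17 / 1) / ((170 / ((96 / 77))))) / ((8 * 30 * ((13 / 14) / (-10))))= -4 / 715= -0.01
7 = 7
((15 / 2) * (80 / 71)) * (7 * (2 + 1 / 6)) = 9100 / 71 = 128.17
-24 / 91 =-0.26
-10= -10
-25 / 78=-0.32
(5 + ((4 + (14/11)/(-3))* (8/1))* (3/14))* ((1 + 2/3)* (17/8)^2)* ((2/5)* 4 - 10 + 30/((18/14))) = 247673/198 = 1250.87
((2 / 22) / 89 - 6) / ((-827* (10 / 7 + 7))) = 41111 / 47768347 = 0.00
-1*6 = -6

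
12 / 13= 0.92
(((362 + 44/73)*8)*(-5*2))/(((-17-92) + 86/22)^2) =-16014350/6097033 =-2.63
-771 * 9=-6939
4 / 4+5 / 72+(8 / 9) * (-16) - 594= -43715 / 72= -607.15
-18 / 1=-18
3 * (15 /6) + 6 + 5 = 37 /2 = 18.50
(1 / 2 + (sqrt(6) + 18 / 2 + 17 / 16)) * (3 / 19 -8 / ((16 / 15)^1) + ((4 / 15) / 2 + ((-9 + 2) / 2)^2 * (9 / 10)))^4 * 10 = 5731610566174801 * sqrt(6) / 2702336256000 + 968642185683541369 / 43237380096000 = 27598.22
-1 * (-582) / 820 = 291 / 410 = 0.71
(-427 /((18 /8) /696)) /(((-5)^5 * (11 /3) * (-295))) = -396256 /10140625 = -0.04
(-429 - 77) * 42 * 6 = -127512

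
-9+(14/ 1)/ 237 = -2119/ 237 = -8.94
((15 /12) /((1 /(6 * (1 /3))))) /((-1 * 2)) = -5 /4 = -1.25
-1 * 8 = -8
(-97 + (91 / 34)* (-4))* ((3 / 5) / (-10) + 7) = -635357 / 850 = -747.48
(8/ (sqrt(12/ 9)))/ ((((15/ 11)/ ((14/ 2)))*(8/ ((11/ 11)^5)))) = 77*sqrt(3)/ 30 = 4.45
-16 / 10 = -8 / 5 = -1.60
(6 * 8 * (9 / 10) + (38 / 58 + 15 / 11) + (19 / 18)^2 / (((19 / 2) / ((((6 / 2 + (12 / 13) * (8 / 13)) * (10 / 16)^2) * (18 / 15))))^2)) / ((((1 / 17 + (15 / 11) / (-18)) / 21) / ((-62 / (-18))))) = -7787416137267179 / 40287004160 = -193298.47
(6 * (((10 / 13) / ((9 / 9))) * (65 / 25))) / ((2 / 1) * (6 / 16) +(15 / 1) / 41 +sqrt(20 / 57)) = 20528208 / 1370953-645504 * sqrt(285) / 1370953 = 7.02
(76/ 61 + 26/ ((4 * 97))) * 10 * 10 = 776850/ 5917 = 131.29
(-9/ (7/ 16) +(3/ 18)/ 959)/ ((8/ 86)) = -5089781/ 23016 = -221.14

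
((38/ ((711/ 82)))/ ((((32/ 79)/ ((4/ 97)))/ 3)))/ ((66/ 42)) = 5453/ 6402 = 0.85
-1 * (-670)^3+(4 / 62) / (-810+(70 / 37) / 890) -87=300762913.00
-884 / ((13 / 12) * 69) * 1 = -272 / 23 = -11.83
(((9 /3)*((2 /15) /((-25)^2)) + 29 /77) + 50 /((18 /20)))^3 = 1777255602460281763259831 /10156633209228515625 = 174984.72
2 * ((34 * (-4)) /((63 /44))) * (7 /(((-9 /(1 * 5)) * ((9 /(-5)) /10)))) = -2992000 /729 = -4104.25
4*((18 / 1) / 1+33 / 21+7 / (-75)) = 40904 / 525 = 77.91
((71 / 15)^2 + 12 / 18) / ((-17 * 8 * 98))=-5191 / 2998800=-0.00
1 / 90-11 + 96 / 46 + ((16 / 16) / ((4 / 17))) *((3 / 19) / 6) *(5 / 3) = -1371127 / 157320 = -8.72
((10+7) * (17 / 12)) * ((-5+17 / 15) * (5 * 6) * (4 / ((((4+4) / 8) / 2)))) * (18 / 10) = -40228.80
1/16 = 0.06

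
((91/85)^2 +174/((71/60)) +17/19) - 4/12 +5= 4495579282/29239575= 153.75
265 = 265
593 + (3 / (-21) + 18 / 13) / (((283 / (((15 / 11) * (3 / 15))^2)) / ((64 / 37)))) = 68370700421 / 115296181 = 593.00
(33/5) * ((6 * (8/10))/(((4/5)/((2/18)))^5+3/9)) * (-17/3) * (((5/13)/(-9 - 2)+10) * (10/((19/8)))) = -918000000/2358221489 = -0.39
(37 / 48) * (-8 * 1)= -37 / 6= -6.17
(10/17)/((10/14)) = 14/17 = 0.82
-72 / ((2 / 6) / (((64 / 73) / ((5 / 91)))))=-3446.53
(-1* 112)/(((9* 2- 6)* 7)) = -4/3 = -1.33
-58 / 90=-0.64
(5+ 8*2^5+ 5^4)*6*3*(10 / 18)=8860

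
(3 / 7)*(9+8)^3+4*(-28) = 13955 / 7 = 1993.57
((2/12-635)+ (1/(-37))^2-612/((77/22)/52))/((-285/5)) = 559306277/3277386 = 170.66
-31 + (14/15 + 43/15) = -136/5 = -27.20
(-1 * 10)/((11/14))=-140/11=-12.73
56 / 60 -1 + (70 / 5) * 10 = 2099 / 15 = 139.93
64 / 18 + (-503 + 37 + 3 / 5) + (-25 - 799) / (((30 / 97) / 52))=-6255167 / 45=-139003.71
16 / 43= 0.37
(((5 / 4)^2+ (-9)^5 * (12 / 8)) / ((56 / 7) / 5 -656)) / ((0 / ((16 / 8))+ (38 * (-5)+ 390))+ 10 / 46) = 32594473 / 48216192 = 0.68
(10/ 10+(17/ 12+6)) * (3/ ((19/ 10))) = 505/ 38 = 13.29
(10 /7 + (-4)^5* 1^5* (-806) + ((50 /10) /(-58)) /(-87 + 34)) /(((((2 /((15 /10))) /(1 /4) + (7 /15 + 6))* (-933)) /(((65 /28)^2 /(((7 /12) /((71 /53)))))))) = -26637454477629125 /28710733291912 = -927.79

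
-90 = -90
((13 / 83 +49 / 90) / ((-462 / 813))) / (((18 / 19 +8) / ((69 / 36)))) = -620202199 / 2346775200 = -0.26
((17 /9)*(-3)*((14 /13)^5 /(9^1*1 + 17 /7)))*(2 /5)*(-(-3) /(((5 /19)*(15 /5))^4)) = -1042585202372 /469917703125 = -2.22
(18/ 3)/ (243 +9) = 1/ 42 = 0.02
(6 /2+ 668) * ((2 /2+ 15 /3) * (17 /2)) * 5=171105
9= 9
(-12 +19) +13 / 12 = 97 / 12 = 8.08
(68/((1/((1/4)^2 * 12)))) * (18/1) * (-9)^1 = -8262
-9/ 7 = -1.29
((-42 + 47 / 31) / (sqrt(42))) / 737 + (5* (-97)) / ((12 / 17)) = -8245 / 12 - 1255* sqrt(42) / 959574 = -687.09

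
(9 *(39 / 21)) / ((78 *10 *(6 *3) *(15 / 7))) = 1 / 1800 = 0.00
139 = 139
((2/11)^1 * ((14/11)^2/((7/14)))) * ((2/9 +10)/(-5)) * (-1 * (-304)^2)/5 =6665781248/299475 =22258.22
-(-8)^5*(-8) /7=-37449.14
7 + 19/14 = 117/14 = 8.36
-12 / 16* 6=-9 / 2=-4.50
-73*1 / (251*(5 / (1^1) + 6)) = -73 / 2761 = -0.03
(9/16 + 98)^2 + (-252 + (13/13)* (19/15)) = 9463.83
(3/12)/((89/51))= 0.14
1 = 1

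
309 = 309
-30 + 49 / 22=-611 / 22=-27.77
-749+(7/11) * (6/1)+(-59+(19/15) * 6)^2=1896.78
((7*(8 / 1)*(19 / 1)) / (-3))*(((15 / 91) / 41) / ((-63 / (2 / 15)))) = 304 / 100737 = 0.00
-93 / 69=-31 / 23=-1.35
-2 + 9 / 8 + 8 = 57 / 8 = 7.12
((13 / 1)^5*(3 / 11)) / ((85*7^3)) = 1113879 / 320705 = 3.47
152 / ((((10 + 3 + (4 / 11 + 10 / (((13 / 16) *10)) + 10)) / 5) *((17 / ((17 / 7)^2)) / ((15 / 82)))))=13856700 / 7065653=1.96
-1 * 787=-787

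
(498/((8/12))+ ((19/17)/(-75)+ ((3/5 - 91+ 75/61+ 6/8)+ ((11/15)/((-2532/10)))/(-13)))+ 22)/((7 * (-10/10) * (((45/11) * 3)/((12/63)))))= -19165019257681/12701007876375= -1.51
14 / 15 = 0.93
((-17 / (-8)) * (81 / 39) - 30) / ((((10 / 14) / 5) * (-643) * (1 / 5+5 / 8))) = 31045 / 91949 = 0.34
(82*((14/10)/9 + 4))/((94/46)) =352682/2115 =166.75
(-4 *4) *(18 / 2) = -144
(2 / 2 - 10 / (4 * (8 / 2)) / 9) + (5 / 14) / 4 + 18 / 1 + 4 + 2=6305 / 252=25.02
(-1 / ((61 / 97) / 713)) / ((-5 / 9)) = 622449 / 305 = 2040.82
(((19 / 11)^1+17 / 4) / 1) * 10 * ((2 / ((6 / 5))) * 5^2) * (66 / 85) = 32875 / 17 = 1933.82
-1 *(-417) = 417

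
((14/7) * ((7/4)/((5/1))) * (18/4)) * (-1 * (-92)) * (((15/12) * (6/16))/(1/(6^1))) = 13041/16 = 815.06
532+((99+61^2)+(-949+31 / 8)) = 27255 / 8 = 3406.88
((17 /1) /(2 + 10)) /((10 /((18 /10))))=51 /200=0.26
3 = 3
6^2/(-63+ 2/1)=-36/61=-0.59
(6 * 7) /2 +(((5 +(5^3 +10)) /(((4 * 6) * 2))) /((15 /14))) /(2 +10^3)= 21.00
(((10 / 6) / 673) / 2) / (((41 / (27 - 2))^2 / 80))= 0.04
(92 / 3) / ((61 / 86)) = 7912 / 183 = 43.23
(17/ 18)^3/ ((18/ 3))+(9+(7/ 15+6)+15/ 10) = 2993053/ 174960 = 17.11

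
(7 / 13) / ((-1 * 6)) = -7 / 78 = -0.09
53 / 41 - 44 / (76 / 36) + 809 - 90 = 544872 / 779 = 699.45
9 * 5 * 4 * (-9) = -1620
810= 810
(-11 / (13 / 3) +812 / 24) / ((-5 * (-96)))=0.07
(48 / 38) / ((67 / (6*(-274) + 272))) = -32928 / 1273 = -25.87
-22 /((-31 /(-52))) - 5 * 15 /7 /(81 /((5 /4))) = -37.07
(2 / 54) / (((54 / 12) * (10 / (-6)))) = -2 / 405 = -0.00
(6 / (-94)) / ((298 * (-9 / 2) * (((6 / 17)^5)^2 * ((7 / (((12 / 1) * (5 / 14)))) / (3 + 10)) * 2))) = 131039603529185 / 20748786895872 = 6.32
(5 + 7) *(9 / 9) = 12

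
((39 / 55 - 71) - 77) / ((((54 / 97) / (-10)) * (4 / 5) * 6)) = 3928985 / 7128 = 551.20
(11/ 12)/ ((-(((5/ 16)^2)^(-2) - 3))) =-6875/ 763932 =-0.01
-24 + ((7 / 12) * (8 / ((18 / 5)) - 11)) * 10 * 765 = -235169 / 6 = -39194.83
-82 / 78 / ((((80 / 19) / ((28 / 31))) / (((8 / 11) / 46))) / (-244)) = 1330532 / 1529385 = 0.87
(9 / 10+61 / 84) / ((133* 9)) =683 / 502740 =0.00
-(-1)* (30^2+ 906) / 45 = 602 / 15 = 40.13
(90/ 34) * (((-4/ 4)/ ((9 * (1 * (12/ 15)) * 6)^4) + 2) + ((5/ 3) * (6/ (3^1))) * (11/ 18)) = 43938751435/ 4111699968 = 10.69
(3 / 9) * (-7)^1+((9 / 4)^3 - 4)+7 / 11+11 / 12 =13961 / 2112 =6.61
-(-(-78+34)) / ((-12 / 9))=33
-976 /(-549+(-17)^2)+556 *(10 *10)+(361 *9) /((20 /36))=3994377 /65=61451.95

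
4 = 4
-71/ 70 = -1.01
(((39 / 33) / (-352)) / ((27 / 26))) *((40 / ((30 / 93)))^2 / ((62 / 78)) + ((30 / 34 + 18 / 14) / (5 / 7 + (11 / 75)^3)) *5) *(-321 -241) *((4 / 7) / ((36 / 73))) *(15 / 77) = 2014358512673429585 / 253696595434128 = 7940.03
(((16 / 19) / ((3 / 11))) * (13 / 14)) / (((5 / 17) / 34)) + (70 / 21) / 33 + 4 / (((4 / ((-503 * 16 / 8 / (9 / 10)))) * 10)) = 14468416 / 65835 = 219.77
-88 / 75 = -1.17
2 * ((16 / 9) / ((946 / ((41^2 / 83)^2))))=45212176 / 29326473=1.54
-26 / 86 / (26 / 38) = -19 / 43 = -0.44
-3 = -3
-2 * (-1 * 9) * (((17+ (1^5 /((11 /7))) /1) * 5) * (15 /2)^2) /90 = 992.05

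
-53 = -53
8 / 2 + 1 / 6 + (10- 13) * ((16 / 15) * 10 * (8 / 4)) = -359 / 6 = -59.83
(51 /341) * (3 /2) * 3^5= 37179 /682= 54.51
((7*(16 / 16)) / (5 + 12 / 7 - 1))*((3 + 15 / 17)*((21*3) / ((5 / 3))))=305613 / 1700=179.77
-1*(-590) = 590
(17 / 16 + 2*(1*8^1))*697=190281 / 16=11892.56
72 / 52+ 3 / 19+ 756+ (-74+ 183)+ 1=214283 / 247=867.54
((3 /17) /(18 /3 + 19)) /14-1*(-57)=339153 /5950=57.00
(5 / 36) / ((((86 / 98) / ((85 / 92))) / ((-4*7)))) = -145775 / 35604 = -4.09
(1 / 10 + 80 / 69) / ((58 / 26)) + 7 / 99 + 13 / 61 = 34173241 / 40280130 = 0.85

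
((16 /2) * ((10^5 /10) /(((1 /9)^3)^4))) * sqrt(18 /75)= 4518872583696000 * sqrt(6)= 11068932042707470.48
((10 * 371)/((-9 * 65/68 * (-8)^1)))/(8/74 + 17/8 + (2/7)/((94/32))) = 614200888/26552097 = 23.13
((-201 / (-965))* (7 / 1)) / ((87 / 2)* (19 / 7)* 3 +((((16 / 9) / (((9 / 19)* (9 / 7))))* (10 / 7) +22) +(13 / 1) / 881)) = 12651020802 / 3300641147765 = 0.00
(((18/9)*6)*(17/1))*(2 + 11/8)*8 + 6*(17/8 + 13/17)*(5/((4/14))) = 790353/136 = 5811.42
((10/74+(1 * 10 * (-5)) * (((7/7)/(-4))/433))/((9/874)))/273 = 2296435/39363597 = 0.06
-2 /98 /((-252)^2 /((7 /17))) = -1 /7556976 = -0.00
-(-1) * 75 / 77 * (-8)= -600 / 77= -7.79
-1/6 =-0.17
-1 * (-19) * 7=133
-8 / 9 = -0.89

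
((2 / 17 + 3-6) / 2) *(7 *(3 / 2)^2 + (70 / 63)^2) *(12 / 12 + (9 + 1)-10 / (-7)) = -1117109 / 3672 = -304.22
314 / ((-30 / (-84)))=4396 / 5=879.20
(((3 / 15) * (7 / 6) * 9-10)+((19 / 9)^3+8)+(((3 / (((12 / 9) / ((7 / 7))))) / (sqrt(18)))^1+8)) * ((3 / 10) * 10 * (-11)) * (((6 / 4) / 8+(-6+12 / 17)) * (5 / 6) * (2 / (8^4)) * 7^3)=78610455 * sqrt(2) / 8912896+222972441461 / 541458432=424.27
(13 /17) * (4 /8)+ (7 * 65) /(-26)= -291 /17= -17.12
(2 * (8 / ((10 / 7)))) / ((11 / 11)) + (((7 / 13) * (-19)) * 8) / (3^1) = -3136 / 195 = -16.08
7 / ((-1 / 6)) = -42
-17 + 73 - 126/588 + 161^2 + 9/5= 1818501/70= 25978.59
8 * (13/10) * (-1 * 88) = -4576/5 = -915.20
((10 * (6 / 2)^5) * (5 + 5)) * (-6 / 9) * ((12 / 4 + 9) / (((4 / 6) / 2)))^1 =-583200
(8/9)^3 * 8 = 4096/729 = 5.62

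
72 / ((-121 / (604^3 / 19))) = -15865118208 / 2299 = -6900877.86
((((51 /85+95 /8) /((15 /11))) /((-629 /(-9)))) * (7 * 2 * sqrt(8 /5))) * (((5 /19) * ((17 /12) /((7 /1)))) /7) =5489 * sqrt(10) /984200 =0.02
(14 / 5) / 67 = 14 / 335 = 0.04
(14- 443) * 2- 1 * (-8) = -850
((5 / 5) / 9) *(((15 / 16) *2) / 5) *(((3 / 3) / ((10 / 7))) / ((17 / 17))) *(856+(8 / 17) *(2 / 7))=849 / 34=24.97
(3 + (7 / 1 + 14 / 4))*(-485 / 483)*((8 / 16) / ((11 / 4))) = -4365 / 1771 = -2.46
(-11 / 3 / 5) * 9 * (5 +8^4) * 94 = -12721302 / 5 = -2544260.40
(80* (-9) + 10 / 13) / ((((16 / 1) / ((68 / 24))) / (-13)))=79475 / 48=1655.73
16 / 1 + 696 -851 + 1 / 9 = -1250 / 9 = -138.89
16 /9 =1.78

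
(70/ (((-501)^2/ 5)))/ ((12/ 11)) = 1925/ 1506006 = 0.00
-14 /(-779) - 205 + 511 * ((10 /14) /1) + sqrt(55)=sqrt(55) + 124654 /779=167.43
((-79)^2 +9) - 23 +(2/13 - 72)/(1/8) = 73479/13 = 5652.23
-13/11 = -1.18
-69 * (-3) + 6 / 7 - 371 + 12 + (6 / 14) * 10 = -1028 / 7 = -146.86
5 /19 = 0.26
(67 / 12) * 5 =335 / 12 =27.92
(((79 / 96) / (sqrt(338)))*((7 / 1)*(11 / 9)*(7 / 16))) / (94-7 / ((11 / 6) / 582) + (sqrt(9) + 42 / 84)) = -468391*sqrt(2) / 8400278016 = -0.00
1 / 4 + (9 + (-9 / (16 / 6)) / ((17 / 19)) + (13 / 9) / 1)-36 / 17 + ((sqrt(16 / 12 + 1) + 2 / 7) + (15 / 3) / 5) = sqrt(21) / 3 + 52183 / 8568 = 7.62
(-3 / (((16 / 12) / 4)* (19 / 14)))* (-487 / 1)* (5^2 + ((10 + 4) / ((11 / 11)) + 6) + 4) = 3006738 / 19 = 158249.37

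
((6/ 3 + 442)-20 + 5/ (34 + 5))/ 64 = 16541/ 2496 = 6.63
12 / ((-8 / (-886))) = 1329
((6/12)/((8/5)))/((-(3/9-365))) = 15/17504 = 0.00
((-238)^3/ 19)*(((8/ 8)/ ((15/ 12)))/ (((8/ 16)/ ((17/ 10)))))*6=-5500358976/ 475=-11579703.11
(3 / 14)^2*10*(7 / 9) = 5 / 14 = 0.36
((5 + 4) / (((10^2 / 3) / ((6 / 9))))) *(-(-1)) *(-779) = -7011 / 50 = -140.22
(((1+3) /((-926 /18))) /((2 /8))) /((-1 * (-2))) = -72 /463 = -0.16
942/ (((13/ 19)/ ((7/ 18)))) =20881/ 39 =535.41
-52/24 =-2.17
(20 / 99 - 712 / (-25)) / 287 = 70988 / 710325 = 0.10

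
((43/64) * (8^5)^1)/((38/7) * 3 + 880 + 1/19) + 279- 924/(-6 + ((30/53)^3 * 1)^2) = 1204610409747986053/2627795603771477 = 458.41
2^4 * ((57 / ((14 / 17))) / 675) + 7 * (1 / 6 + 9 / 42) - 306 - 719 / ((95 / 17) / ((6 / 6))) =-12878399 / 29925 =-430.36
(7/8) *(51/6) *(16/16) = 119/16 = 7.44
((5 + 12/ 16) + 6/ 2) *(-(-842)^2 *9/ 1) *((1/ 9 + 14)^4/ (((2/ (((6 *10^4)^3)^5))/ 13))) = -6765528127108115627458560000000000000000000000000000000000000000000000000000000000000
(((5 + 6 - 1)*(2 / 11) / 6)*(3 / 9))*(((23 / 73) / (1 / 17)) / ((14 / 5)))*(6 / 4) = 9775 / 33726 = 0.29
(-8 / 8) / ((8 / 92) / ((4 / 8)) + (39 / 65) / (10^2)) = -11500 / 2069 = -5.56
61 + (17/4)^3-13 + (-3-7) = 7345/64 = 114.77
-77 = -77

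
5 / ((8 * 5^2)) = 1 / 40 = 0.02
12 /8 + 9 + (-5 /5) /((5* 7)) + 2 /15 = 2227 /210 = 10.60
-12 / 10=-6 / 5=-1.20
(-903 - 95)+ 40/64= -7979/8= -997.38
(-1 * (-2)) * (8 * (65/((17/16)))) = 16640/17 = 978.82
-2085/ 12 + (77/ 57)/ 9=-173.60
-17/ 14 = -1.21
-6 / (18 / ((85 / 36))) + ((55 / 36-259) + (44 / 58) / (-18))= -202250 / 783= -258.30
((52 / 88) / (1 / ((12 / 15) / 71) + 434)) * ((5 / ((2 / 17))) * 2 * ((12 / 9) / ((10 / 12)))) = 208 / 1353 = 0.15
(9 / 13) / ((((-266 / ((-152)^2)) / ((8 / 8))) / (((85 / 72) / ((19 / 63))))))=-3060 / 13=-235.38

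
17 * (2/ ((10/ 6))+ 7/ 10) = 32.30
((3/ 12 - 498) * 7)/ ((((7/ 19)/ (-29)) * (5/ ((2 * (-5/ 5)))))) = -1097041/ 10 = -109704.10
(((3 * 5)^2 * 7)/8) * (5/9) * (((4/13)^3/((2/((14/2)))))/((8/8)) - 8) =-1897875/2197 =-863.85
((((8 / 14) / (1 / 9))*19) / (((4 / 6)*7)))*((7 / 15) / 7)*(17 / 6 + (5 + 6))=4731 / 245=19.31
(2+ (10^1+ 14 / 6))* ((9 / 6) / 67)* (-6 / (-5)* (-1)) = -0.39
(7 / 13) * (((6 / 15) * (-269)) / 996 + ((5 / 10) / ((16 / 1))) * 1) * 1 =-21413 / 517920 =-0.04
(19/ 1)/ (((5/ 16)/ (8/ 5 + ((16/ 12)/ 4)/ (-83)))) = 97.04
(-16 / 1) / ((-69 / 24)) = 128 / 23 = 5.57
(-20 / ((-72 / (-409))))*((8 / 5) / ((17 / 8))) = -13088 / 153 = -85.54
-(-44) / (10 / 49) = 1078 / 5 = 215.60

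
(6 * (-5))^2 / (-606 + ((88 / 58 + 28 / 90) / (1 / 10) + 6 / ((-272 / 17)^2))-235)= -30067200 / 27484529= -1.09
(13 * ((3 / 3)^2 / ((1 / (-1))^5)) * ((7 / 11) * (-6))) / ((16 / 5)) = 1365 / 88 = 15.51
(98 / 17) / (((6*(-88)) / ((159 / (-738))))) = 2597 / 1104048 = 0.00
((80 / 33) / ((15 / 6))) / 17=32 / 561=0.06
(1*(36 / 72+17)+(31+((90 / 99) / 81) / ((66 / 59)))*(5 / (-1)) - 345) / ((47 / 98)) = -1390465405 / 1381941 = -1006.17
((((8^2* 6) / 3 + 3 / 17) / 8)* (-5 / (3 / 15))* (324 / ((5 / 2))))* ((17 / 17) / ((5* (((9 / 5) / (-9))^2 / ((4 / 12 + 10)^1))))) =-45595575 / 17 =-2682092.65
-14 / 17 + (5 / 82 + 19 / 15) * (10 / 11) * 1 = 8819 / 23001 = 0.38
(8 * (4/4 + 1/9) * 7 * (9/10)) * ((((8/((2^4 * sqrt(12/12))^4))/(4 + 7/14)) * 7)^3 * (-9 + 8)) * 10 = -12005/3131031158784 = -0.00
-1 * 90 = -90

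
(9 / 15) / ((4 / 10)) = 1.50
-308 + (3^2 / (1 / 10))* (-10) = -1208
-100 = -100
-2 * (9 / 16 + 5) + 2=-73 / 8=-9.12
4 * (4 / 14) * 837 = 6696 / 7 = 956.57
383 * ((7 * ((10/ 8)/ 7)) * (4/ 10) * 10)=1915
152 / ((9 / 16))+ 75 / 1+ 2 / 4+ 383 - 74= 11785 / 18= 654.72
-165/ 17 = -9.71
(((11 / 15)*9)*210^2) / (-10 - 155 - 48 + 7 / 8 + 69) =-465696 / 229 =-2033.61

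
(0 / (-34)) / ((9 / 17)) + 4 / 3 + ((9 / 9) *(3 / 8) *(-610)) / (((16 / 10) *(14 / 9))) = -121733 / 1344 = -90.58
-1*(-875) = 875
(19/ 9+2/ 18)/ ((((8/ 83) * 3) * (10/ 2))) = 83/ 54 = 1.54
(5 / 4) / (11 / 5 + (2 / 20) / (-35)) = 875 / 1538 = 0.57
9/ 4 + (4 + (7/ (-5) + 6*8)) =1057/ 20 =52.85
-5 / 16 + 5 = 75 / 16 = 4.69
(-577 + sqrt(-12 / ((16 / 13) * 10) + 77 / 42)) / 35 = -577 / 35 + sqrt(3090) / 2100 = -16.46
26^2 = 676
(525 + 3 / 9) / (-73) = -1576 / 219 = -7.20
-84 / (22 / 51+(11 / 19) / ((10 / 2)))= -406980 / 2651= -153.52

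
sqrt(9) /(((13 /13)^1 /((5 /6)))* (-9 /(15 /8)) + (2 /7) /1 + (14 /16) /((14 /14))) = -0.65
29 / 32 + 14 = 477 / 32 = 14.91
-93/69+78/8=773/92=8.40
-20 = -20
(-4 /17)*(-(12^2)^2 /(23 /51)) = 248832 /23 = 10818.78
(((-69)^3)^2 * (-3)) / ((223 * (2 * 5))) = -323754489243 / 2230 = -145181385.31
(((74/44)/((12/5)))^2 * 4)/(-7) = -34225/121968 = -0.28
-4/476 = -1/119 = -0.01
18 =18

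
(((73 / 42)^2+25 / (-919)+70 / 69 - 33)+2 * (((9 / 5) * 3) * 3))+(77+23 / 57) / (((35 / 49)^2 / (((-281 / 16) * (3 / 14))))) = -20103030203027 / 35421384600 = -567.54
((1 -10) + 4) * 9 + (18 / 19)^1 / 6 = -852 / 19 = -44.84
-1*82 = -82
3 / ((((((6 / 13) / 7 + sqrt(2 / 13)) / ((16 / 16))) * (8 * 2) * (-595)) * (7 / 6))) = 351 / 2946440-117 * sqrt(26) / 841840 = -0.00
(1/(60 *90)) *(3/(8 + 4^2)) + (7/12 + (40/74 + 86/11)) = 157223207/17582400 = 8.94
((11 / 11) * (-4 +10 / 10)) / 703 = -3 / 703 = -0.00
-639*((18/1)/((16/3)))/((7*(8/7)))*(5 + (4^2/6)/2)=-109269/64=-1707.33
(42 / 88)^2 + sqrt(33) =441 / 1936 + sqrt(33) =5.97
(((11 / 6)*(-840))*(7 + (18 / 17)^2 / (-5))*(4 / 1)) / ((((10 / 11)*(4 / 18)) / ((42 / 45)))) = -1393220136 / 7225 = -192833.24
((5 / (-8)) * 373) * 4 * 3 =-5595 / 2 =-2797.50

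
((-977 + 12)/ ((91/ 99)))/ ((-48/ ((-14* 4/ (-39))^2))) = 297220/ 6591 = 45.09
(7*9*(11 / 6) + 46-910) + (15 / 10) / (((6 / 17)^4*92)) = -59413247 / 79488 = -747.45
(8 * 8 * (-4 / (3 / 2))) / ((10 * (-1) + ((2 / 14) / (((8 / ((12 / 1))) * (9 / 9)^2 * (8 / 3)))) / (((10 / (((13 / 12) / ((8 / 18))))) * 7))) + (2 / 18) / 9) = 1734082560 / 101452529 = 17.09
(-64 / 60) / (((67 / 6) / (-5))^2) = -960 / 4489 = -0.21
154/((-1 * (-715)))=14/65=0.22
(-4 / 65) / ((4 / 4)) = -4 / 65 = -0.06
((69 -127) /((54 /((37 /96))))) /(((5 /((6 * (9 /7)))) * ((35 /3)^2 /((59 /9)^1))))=-63307 /2058000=-0.03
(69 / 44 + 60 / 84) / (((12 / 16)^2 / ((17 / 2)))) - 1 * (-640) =467422 / 693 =674.49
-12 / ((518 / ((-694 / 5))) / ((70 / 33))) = 2776 / 407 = 6.82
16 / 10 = 8 / 5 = 1.60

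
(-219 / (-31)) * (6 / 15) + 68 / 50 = 3244 / 775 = 4.19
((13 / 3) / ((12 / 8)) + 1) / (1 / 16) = 560 / 9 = 62.22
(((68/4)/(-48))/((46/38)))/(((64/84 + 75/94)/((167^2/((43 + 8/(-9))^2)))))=-240058109403/81377797576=-2.95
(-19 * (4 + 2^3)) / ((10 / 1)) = -22.80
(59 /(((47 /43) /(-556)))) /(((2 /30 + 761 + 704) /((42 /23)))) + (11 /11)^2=-108113038 /2969507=-36.41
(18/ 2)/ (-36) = -1/ 4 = -0.25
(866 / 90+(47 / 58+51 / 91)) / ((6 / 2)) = 2610949 / 712530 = 3.66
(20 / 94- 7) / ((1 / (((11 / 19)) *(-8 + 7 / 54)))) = 1491325 / 48222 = 30.93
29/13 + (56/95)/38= 52709/23465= 2.25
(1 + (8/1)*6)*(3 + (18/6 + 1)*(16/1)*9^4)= 20575443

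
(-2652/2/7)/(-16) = 663/56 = 11.84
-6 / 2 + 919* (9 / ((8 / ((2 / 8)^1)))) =8175 / 32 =255.47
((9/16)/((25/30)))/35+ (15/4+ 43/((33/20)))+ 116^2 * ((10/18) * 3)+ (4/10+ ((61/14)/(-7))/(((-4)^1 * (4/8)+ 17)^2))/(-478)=5207162824981/231877800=22456.50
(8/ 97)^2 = 64/ 9409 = 0.01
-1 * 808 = -808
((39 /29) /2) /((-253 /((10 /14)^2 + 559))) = -23244 /15631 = -1.49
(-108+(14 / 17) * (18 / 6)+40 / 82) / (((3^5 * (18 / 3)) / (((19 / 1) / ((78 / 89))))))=-61902437 / 39632814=-1.56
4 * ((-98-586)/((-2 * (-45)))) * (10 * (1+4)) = -1520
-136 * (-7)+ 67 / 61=58139 / 61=953.10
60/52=1.15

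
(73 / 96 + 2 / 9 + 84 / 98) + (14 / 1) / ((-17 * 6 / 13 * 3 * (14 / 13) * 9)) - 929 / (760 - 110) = 35004329 / 100245600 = 0.35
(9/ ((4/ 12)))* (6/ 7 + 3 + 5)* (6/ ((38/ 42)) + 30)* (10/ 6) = 1941840/ 133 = 14600.30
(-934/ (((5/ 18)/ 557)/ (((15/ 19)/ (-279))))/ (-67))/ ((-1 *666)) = 520238/ 4380393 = 0.12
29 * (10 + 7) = 493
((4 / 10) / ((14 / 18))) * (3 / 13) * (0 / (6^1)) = 0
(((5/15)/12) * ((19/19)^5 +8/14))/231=1/5292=0.00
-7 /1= -7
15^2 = 225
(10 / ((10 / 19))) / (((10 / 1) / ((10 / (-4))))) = -19 / 4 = -4.75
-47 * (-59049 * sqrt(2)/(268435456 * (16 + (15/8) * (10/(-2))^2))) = 2775303 * sqrt(2)/16877879296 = 0.00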